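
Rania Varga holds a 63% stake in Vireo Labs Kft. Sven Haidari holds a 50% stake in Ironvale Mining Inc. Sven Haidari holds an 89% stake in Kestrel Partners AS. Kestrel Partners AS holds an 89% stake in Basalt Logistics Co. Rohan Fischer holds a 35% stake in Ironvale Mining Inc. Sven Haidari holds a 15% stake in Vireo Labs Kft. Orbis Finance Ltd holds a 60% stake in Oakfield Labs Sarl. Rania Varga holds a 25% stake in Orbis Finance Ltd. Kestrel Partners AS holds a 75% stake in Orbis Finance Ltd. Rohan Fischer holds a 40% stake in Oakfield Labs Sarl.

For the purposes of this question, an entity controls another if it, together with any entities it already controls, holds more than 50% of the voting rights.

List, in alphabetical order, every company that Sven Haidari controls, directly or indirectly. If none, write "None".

Basalt Logistics Co, Kestrel Partners AS, Oakfield Labs Sarl, Orbis Finance Ltd

Sven holds 89% of Kestrel, so Sven controls Kestrel.
Kestrel holds 75% of Orbis, so Sven controls Orbis.
Orbis holds 60% of Oakfield, so Sven controls Oakfield.
Kestrel holds 89% of Basalt, so Sven controls Basalt.
No other company's threshold is met.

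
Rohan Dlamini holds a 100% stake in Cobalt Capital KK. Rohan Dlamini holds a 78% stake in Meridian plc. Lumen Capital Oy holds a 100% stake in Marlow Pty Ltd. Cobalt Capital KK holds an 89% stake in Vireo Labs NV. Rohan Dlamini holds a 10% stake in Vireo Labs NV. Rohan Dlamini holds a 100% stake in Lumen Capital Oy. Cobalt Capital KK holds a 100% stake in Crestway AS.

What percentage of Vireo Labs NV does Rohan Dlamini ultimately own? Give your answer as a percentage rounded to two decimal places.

Rohan reaches Vireo along 2 paths.
Via Cobalt: 100% × 89% = 89%.
Direct stake: 10% = 10%.
Total: 89% + 10% = 99%.
Rounded: 99.00%.

99.00%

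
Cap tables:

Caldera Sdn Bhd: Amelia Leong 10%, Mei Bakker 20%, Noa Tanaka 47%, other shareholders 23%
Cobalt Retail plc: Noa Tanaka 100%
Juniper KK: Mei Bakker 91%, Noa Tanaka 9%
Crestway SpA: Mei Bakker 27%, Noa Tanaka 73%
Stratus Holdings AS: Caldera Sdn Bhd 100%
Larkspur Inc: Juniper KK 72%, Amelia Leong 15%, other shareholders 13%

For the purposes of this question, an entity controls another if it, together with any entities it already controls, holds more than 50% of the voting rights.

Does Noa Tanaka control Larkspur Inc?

No

Noa holds 100% of Cobalt, so Noa controls Cobalt.
Noa holds 73% of Crestway, so Noa controls Crestway.
Neither Noa nor any entity Noa controls holds any voting interest in Larkspur.
So Noa does not control Larkspur.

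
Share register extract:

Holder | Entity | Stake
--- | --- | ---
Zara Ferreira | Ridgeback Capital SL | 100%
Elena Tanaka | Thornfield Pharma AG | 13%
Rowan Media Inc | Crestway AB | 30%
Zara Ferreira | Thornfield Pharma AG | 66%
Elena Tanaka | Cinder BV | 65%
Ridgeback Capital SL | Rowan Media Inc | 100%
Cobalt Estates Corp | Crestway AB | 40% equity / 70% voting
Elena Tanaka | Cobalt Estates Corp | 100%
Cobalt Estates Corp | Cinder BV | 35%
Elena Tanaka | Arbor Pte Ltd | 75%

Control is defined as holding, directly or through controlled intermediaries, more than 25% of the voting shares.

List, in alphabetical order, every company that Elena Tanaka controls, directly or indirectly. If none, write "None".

Arbor Pte Ltd, Cinder BV, Cobalt Estates Corp, Crestway AB

Elena holds 100% of Cobalt, so Elena controls Cobalt.
Cobalt and Elena together hold 35% + 65% = 100% of Cinder, so Elena controls Cinder.
Cobalt holds 70% of Crestway, so Elena controls Crestway.
Elena holds 75% of Arbor, so Elena controls Arbor.
No other company's threshold is met.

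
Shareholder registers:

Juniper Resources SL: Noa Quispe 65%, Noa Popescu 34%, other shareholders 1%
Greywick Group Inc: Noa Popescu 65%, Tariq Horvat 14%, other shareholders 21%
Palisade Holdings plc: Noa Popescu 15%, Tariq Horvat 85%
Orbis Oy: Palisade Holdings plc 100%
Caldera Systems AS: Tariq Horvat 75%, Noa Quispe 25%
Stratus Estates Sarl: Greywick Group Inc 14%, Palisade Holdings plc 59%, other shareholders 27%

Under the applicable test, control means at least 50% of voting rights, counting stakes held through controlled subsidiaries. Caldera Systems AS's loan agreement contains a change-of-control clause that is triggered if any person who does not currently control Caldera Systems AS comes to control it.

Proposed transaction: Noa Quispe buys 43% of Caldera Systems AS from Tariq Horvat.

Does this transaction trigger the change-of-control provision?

The purchase adds only to Noa Quispe's holdings (Tariq's stake shrinks), so Noa Quispe is the only person who could newly come to control Caldera.
Noa Quispe holds 65% of Juniper, so Noa Quispe controls Juniper.
In Caldera, Noa Quispe's side holds only 25%, not ≥ 50%.
So before the transaction, Noa Quispe does not control Caldera.
After the purchase, Noa Quispe's direct stake in Caldera rises to 25% + 43% = 68%, and Tariq's stake falls to 32%.
Noa Quispe holds 68% of Caldera, so Noa Quispe controls Caldera.
Noa Quispe did not control Caldera before and does after, so the clause is triggered.

Yes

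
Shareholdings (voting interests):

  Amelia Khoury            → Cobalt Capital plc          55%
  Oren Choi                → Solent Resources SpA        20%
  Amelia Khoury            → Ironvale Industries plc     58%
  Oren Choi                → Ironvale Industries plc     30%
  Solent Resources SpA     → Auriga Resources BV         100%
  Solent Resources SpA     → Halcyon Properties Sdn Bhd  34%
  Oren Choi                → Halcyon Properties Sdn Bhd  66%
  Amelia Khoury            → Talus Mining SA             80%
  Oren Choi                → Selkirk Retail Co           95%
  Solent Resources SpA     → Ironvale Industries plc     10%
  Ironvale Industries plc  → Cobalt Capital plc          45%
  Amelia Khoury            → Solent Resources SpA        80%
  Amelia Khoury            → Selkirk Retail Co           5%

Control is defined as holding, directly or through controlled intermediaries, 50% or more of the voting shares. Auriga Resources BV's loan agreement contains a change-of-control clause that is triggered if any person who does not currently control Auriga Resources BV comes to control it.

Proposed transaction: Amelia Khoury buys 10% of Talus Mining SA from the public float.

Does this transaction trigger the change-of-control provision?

No

The purchase changes only Amelia's holdings, so Amelia is the only person who could newly come to control Auriga.
Amelia holds 80% of Solent, so Amelia controls Solent.
Solent holds 100% of Auriga, so Amelia controls Auriga.
So Amelia already controls Auriga before the transaction.
After the purchase, Amelia's direct stake in Talus rises to 80% + 10% = 90%.
Amelia controlled Auriga already, so this is not a new person acquiring control; every other person's position is unchanged or reduced.
No new person acquires control, so the clause is not triggered.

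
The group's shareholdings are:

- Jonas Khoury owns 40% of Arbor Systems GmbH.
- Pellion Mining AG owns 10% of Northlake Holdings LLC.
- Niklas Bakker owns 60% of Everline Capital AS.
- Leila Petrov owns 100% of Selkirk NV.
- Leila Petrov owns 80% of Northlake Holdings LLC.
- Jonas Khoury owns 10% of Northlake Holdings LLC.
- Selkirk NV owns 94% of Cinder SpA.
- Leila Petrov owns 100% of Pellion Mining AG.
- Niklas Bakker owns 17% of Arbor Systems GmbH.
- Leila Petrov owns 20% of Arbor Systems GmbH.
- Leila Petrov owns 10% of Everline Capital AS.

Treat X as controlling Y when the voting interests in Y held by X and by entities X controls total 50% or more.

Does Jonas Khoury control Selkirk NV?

No

Jonas's largest direct stake is 40% in Arbor, which does not meet the threshold, so Jonas controls no company.
Neither Jonas nor any entity Jonas controls holds any voting interest in Selkirk.
So Jonas does not control Selkirk.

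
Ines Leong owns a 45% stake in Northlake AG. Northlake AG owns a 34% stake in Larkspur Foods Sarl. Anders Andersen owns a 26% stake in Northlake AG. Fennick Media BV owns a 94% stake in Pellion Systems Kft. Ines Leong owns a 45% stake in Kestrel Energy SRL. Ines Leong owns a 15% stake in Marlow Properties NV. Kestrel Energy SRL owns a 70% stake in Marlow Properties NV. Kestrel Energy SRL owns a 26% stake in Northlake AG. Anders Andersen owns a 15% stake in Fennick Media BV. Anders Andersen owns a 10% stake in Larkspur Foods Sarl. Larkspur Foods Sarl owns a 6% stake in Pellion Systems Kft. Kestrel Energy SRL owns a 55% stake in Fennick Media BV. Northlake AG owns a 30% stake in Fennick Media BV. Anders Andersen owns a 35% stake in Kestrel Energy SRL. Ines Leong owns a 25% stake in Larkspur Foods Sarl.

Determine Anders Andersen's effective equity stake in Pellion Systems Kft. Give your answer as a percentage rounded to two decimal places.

43.41%

Anders reaches Pellion along 7 paths.
Via Kestrel → Fennick: 35% × 55% × 94% = 18.095%.
Via Northlake → Fennick: 26% × 30% × 94% = 7.332%.
Via Kestrel → Northlake → Fennick: 35% × 26% × 30% × 94% = 2.5662%.
Via Fennick: 15% × 94% = 14.1%.
Via Larkspur: 10% × 6% = 0.6%.
Via Northlake → Larkspur: 26% × 34% × 6% = 0.5304%.
Via Kestrel → Northlake → Larkspur: 35% × 26% × 34% × 6% = 0.18564%.
Total: 18.095% + 7.332% + 2.5662% + 14.1% + 0.6% + 0.5304% + 0.18564% = 43.40924%.
Rounded: 43.41%.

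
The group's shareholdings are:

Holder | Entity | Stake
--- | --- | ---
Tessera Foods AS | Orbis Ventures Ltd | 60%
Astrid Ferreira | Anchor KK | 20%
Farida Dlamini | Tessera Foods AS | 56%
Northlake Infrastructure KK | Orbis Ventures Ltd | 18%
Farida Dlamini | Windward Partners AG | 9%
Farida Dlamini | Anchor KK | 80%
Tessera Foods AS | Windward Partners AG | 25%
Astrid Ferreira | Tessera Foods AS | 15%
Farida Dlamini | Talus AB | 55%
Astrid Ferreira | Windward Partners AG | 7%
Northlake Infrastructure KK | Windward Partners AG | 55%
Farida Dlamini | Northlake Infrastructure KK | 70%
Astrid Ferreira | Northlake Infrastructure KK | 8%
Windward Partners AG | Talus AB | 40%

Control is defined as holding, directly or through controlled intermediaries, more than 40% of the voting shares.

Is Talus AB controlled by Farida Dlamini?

Farida holds 56% of Tessera, so Farida controls Tessera.
Farida holds 70% of Northlake, so Farida controls Northlake.
Farida and Northlake and Tessera together hold 9% + 55% + 25% = 89% of Windward, so Farida controls Windward.
Farida and Windward together hold 55% + 40% = 95% of Talus, so Farida controls Talus.

Yes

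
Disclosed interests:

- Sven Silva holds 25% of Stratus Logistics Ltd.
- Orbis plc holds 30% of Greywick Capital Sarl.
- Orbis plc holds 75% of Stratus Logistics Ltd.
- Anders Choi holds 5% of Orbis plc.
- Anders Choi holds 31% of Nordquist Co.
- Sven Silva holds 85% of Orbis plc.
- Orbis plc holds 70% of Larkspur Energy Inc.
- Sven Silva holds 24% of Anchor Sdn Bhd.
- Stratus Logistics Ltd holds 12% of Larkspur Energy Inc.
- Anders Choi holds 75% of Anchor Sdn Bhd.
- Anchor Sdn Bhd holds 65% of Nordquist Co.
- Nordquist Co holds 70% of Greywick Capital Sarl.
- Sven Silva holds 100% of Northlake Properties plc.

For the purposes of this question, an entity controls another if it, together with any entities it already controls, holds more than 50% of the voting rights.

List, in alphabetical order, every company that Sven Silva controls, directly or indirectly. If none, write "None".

Larkspur Energy Inc, Northlake Properties plc, Orbis plc, Stratus Logistics Ltd

Sven holds 85% of Orbis, so Sven controls Orbis.
Orbis and Sven together hold 75% + 25% = 100% of Stratus, so Sven controls Stratus.
Orbis and Stratus together hold 70% + 12% = 82% of Larkspur, so Sven controls Larkspur.
Sven holds 100% of Northlake, so Sven controls Northlake.
No other company's threshold is met.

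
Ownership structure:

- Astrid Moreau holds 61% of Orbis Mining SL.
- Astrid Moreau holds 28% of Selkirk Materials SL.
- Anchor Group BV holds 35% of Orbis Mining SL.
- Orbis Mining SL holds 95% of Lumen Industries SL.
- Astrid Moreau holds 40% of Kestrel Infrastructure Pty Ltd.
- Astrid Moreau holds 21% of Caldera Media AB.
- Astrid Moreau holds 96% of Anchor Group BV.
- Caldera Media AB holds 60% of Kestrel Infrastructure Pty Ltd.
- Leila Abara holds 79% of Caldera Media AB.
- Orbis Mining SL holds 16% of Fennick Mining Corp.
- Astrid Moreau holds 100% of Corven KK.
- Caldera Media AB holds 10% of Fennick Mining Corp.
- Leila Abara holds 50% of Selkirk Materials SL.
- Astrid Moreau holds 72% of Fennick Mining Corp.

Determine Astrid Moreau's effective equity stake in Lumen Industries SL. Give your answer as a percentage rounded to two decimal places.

89.87%

Astrid reaches Lumen along 2 paths.
Via Orbis: 61% × 95% = 57.95%.
Via Anchor → Orbis: 96% × 35% × 95% = 31.92%.
Total: 57.95% + 31.92% = 89.87%.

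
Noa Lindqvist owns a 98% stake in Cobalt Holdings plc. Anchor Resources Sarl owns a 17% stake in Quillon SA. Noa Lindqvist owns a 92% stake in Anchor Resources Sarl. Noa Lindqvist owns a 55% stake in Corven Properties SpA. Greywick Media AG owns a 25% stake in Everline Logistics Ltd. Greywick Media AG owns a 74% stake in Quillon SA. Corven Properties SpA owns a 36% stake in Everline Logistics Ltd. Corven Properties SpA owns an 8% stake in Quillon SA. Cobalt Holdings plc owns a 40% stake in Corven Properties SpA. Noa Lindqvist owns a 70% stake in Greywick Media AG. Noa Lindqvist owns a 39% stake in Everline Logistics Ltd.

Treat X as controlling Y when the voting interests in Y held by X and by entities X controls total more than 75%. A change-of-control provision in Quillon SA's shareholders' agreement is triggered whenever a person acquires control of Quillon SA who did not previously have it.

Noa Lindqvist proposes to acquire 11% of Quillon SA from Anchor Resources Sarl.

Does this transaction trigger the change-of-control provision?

No

The purchase adds only to Noa's holdings (Anchor's stake shrinks), so Noa is the only person who could newly come to control Quillon.
Noa holds 98% of Cobalt, so Noa controls Cobalt.
Noa holds 92% of Anchor, so Noa controls Anchor.
Cobalt and Noa together hold 40% + 55% = 95% of Corven, so Noa controls Corven.
In Quillon, Noa's side holds only 17% + 8% = 25%, not > 75%.
So before the transaction, Noa does not control Quillon.
After the purchase, Noa holds 11% of Quillon directly, and Anchor's stake falls to 6%.
After the transaction, Noa's side holds 6% + 8% + 11% = 25% of Quillon, not > 75%, so Noa still does not control Quillon.
No new person acquires control, so the clause is not triggered.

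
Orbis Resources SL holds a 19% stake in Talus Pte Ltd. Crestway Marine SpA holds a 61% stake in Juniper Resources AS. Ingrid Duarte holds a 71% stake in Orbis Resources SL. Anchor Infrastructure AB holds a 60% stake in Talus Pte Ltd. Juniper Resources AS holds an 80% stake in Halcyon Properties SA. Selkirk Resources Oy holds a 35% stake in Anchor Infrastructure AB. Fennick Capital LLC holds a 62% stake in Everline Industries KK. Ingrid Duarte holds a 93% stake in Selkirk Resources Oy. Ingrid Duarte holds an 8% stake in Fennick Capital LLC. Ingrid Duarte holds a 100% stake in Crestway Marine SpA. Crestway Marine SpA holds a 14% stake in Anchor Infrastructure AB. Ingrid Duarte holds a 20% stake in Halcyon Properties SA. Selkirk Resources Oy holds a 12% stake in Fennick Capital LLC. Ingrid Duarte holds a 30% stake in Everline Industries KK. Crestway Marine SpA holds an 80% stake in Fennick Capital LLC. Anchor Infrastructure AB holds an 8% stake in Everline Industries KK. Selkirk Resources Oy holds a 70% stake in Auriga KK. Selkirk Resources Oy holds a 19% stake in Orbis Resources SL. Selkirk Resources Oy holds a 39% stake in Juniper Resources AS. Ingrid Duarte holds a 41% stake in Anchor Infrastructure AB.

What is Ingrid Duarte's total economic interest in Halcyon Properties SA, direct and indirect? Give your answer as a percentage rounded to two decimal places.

97.82%

Ingrid reaches Halcyon along 3 paths.
Via Crestway → Juniper: 100% × 61% × 80% = 48.8%.
Via Selkirk → Juniper: 93% × 39% × 80% = 29.016%.
Direct stake: 20% = 20%.
Total: 48.8% + 29.016% + 20% = 97.816%.
Rounded: 97.82%.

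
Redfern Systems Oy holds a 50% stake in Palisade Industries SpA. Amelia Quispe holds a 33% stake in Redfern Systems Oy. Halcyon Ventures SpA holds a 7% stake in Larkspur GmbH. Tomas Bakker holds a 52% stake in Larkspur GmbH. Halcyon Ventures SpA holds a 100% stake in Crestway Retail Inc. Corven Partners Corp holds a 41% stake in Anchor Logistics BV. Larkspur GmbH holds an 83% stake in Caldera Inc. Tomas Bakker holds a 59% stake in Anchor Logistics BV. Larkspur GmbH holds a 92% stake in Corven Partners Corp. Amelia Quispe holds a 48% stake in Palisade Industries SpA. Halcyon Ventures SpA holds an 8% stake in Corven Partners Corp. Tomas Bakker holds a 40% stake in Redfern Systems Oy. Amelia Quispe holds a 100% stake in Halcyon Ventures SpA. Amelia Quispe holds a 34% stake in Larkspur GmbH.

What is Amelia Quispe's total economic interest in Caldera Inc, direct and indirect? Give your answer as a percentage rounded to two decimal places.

Amelia reaches Caldera along 2 paths.
Via Larkspur: 34% × 83% = 28.22%.
Via Halcyon → Larkspur: 100% × 7% × 83% = 5.81%.
Total: 28.22% + 5.81% = 34.03%.

34.03%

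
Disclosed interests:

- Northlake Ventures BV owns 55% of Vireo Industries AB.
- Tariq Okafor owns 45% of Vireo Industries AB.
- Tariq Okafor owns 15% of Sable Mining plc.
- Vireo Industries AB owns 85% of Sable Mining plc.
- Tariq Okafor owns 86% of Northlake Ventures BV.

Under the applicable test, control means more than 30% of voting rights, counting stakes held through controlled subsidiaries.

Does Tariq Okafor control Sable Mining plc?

Tariq holds 86% of Northlake, so Tariq controls Northlake.
Northlake and Tariq together hold 55% + 45% = 100% of Vireo, so Tariq controls Vireo.
Vireo and Tariq together hold 85% + 15% = 100% of Sable, so Tariq controls Sable.

Yes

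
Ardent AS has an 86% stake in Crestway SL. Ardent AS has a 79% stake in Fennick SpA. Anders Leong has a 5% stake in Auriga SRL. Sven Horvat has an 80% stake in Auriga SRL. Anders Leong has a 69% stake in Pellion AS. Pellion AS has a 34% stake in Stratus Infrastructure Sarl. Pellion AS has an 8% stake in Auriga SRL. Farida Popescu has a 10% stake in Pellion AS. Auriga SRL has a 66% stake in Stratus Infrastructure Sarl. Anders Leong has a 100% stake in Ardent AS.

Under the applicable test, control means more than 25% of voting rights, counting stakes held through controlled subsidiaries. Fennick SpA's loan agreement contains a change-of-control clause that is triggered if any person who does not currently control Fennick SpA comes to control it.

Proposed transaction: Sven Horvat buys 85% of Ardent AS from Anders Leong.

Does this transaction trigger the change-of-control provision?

The purchase adds only to Sven's holdings (Anders's stake shrinks), so Sven is the only person who could newly come to control Fennick.
Sven holds 80% of Auriga, so Sven controls Auriga.
Auriga holds 66% of Stratus, so Sven controls Stratus.
Neither Sven nor any entity Sven controls holds any voting interest in Fennick.
So before the transaction, Sven does not control Fennick.
After the purchase, Sven holds 85% of Ardent directly, and Anders's stake falls to 15%.
Sven holds 85% of Ardent, so Sven controls Ardent.
Ardent holds 79% of Fennick, so Sven controls Fennick.
Sven did not control Fennick before and does after, so the clause is triggered.

Yes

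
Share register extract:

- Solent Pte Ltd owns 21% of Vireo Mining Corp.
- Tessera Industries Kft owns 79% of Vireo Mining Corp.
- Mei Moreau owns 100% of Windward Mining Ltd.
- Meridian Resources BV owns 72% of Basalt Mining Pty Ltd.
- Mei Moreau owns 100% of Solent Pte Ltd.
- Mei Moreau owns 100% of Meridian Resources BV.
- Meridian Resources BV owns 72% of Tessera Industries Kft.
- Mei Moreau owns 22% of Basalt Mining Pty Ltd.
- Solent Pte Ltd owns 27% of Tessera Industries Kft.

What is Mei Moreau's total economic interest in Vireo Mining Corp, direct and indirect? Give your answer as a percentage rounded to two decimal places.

Mei reaches Vireo along 3 paths.
Via Solent: 100% × 21% = 21%.
Via Meridian → Tessera: 100% × 72% × 79% = 56.88%.
Via Solent → Tessera: 100% × 27% × 79% = 21.33%.
Total: 21% + 56.88% + 21.33% = 99.21%.

99.21%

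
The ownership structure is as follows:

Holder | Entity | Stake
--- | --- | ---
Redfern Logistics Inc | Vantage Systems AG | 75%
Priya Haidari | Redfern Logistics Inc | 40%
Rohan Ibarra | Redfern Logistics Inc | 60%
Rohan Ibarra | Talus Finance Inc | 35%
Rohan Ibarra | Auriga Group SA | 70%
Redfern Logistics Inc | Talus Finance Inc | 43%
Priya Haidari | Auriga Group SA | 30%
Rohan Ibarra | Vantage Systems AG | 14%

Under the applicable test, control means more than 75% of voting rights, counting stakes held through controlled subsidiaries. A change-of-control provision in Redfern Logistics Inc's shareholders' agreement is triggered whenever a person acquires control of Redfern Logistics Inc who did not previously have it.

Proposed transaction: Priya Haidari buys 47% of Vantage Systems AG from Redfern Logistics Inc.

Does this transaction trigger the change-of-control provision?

No

The purchase adds only to Priya's holdings (Redfern's stake shrinks), so Priya is the only person who could newly come to control Redfern.
Priya's largest direct stake is 40% in Redfern, which does not meet the threshold, so Priya controls no company.
In Redfern, Priya's side holds only 40%, not > 75%.
So before the transaction, Priya does not control Redfern.
After the purchase, Priya holds 47% of Vantage directly, and Redfern's stake falls to 28%.
Priya's side now holds 47% of Vantage, not > 75%, so Priya still does not control Vantage.
After the transaction, Priya's side holds 40% of Redfern, not > 75%, so Priya still does not control Redfern.
No new person acquires control, so the clause is not triggered.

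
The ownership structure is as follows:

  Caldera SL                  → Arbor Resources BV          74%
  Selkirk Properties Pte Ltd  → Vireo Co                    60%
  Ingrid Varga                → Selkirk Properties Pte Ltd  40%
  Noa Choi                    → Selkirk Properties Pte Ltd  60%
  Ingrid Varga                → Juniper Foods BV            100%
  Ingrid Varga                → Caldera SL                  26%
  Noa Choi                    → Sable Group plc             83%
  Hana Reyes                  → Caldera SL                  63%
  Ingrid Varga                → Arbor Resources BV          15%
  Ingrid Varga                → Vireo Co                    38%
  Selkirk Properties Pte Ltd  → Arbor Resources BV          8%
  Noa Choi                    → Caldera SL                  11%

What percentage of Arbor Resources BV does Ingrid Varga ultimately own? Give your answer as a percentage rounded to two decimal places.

Ingrid reaches Arbor along 3 paths.
Via Caldera: 26% × 74% = 19.24%.
Direct stake: 15% = 15%.
Via Selkirk: 40% × 8% = 3.2%.
Total: 19.24% + 15% + 3.2% = 37.44%.

37.44%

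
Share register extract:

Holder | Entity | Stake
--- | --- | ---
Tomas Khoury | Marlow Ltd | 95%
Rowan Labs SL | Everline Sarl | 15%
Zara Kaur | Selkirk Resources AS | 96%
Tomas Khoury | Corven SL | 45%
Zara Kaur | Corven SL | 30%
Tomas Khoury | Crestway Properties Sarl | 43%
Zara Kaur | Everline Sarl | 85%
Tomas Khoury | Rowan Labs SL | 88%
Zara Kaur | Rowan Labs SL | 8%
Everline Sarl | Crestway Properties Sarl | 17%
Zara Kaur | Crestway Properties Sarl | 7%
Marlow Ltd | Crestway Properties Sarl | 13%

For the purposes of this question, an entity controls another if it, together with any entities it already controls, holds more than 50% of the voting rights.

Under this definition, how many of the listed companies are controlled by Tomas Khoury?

3

Tomas holds 88% of Rowan, so Tomas controls Rowan.
Tomas holds 95% of Marlow, so Tomas controls Marlow.
Tomas and Marlow together hold 43% + 13% = 56% of Crestway, so Tomas controls Crestway.
No other company's threshold is met.
Tomas controls 3 companies.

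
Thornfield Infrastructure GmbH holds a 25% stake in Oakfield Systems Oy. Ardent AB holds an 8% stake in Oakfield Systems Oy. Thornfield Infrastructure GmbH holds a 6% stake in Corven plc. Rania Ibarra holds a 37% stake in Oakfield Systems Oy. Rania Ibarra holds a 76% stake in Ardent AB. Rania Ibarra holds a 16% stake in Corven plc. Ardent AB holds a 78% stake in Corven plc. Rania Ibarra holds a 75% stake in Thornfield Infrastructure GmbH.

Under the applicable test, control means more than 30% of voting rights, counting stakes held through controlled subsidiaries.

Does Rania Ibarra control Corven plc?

Rania holds 75% of Thornfield, so Rania controls Thornfield.
Rania holds 76% of Ardent, so Rania controls Ardent.
Ardent and Thornfield and Rania together hold 78% + 6% + 16% = 100% of Corven, so Rania controls Corven.

Yes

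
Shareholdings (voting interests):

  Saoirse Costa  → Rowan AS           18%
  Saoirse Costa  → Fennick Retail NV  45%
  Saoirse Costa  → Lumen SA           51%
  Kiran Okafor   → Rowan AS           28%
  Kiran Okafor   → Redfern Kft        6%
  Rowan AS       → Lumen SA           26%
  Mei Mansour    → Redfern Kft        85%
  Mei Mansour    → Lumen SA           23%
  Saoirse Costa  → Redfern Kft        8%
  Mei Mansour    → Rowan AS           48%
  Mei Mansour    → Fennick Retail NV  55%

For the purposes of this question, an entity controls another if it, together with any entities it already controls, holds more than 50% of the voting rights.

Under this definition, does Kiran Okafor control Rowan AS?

Kiran's largest direct stake is 28% in Rowan, which does not meet the threshold, so Kiran controls no company.
In Rowan, Kiran's side holds only 28%, not > 50%.
So Kiran does not control Rowan.

No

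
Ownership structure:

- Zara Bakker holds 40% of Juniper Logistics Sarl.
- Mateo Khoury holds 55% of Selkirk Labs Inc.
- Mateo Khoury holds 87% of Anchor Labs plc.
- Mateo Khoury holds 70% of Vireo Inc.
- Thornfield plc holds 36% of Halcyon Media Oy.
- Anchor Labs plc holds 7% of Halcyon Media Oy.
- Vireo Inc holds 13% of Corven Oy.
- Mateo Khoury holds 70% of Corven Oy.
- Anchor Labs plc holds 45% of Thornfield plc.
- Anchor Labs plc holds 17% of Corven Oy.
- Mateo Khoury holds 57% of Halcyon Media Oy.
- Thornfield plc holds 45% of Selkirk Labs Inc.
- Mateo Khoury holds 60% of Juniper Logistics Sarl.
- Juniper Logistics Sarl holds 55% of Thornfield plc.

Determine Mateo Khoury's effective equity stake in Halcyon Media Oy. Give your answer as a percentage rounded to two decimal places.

89.06%

Mateo reaches Halcyon along 4 paths.
Via Juniper → Thornfield: 60% × 55% × 36% = 11.88%.
Via Anchor → Thornfield: 87% × 45% × 36% = 14.094%.
Via Anchor: 87% × 7% = 6.09%.
Direct stake: 57% = 57%.
Total: 11.88% + 14.094% + 6.09% + 57% = 89.064%.
Rounded: 89.06%.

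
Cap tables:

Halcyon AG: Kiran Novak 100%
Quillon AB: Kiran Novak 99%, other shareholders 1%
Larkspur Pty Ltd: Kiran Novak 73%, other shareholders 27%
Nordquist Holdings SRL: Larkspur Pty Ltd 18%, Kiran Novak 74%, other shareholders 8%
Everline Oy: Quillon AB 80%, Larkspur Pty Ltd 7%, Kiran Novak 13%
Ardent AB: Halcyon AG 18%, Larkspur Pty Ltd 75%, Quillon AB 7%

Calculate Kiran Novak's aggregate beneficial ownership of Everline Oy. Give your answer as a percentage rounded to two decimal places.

97.31%

Kiran reaches Everline along 3 paths.
Via Quillon: 99% × 80% = 79.2%.
Via Larkspur: 73% × 7% = 5.11%.
Direct stake: 13% = 13%.
Total: 79.2% + 5.11% + 13% = 97.31%.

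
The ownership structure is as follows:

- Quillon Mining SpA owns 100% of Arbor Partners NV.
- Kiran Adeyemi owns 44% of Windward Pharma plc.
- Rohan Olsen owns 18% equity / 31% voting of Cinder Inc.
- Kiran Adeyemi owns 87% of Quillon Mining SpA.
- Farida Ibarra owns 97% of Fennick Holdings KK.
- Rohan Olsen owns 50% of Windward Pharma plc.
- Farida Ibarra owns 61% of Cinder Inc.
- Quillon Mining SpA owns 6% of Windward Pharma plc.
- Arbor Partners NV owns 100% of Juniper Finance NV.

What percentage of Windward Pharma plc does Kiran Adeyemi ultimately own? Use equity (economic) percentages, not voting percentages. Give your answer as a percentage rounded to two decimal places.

Kiran reaches Windward along 2 paths.
Via Quillon: 87% × 6% = 5.22%.
Direct stake: 44% = 44%.
Total: 5.22% + 44% = 49.22%.

49.22%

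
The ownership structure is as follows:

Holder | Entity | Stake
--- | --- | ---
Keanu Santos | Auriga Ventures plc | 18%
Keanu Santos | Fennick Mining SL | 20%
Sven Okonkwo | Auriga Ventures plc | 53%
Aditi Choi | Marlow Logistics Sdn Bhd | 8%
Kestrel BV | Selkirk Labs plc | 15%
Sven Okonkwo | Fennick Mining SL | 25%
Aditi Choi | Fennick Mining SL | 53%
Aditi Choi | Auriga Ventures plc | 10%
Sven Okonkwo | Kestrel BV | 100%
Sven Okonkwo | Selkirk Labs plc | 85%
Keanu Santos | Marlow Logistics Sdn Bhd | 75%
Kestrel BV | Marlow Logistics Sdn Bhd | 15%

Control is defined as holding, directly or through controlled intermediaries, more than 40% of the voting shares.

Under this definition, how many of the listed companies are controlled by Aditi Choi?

1

Aditi holds 53% of Fennick, so Aditi controls Fennick.
No other company's threshold is met.
Aditi controls 1 company.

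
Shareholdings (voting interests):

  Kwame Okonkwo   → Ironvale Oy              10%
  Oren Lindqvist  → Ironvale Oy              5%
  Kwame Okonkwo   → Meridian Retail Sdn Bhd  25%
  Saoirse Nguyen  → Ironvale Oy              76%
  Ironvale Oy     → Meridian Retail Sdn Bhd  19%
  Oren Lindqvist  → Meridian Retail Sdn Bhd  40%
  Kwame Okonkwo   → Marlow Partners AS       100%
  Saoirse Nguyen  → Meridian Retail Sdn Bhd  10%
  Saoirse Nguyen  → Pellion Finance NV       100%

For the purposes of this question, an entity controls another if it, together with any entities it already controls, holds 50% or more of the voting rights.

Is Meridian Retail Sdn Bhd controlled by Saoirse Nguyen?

Saoirse holds 76% of Ironvale, so Saoirse controls Ironvale.
Saoirse holds 100% of Pellion, so Saoirse controls Pellion.
In Meridian, Saoirse's side holds only 10% + 19% = 29%, not ≥ 50%.
So Saoirse does not control Meridian.

No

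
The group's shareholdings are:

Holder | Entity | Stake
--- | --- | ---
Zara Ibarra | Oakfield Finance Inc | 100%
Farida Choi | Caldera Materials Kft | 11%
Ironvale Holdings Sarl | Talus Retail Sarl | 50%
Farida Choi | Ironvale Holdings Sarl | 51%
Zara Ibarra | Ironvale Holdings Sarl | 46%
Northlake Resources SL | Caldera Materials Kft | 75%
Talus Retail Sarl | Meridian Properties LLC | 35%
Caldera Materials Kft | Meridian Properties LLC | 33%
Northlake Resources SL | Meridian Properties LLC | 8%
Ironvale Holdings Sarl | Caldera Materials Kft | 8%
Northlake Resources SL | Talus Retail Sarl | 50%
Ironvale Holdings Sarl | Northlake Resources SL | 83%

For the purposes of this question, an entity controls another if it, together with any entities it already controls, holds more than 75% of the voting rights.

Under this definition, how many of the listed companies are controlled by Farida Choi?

0

Farida's largest direct stake is 51% in Ironvale, which does not meet the threshold.
Farida controls 0 companies.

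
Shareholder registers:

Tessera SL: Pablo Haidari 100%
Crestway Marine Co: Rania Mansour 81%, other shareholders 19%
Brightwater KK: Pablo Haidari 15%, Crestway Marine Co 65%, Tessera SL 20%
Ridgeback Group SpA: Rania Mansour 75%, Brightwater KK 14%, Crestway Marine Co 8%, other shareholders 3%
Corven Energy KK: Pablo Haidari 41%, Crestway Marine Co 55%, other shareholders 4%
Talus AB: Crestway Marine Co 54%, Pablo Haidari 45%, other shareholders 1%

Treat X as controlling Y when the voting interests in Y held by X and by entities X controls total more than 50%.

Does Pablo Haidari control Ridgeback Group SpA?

No

Pablo holds 100% of Tessera, so Pablo controls Tessera.
Neither Pablo nor any entity Pablo controls holds any voting interest in Ridgeback.
So Pablo does not control Ridgeback.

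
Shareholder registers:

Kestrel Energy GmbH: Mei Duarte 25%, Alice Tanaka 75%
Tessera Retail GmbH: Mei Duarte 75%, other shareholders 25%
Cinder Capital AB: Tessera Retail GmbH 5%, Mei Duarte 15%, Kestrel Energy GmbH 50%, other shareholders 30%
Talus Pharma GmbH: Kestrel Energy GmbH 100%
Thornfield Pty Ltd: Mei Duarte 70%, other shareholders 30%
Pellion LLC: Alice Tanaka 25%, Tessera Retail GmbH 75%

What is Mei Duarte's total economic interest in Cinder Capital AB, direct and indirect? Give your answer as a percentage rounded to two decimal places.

31.25%

Mei reaches Cinder along 3 paths.
Via Tessera: 75% × 5% = 3.75%.
Direct stake: 15% = 15%.
Via Kestrel: 25% × 50% = 12.5%.
Total: 3.75% + 15% + 12.5% = 31.25%.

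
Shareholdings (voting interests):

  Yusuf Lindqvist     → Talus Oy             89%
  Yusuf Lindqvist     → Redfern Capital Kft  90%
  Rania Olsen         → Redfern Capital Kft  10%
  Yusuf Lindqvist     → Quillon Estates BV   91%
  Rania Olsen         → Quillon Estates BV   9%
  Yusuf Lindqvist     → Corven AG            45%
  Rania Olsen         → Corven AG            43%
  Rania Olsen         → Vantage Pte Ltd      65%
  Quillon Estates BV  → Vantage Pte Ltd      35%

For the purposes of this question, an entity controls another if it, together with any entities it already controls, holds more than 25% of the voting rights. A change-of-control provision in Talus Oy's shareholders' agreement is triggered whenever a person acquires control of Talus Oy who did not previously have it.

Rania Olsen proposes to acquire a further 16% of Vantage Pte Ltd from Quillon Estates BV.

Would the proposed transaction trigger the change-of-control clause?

The purchase adds only to Rania's holdings (Quillon's stake shrinks), so Rania is the only person who could newly come to control Talus.
Rania holds 43% of Corven, so Rania controls Corven.
Rania holds 65% of Vantage, so Rania controls Vantage.
Neither Rania nor any entity Rania controls holds any voting interest in Talus.
So before the transaction, Rania does not control Talus.
After the purchase, Rania's direct stake in Vantage rises to 65% + 16% = 81%, and Quillon's stake falls to 19%.
Rania holds 81% of Vantage, so Rania controls Vantage.
After the transaction, neither Rania nor any entity Rania controls holds a voting interest in Talus, so Rania still does not control it.
No new person acquires control, so the clause is not triggered.

No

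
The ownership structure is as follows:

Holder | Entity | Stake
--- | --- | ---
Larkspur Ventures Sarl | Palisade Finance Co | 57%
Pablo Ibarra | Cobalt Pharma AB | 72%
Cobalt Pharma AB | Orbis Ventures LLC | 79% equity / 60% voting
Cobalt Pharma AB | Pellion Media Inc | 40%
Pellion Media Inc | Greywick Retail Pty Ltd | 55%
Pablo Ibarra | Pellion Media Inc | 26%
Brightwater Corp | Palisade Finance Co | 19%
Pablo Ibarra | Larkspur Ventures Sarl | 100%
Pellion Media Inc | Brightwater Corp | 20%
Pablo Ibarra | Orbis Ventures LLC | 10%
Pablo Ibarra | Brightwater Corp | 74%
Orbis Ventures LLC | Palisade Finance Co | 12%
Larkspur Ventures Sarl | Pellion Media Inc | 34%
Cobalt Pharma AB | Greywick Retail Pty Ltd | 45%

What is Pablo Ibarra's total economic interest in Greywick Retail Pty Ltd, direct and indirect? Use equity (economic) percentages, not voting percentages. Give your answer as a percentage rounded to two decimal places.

81.24%

Pablo reaches Greywick along 4 paths.
Via Cobalt: 72% × 45% = 32.4%.
Via Pellion: 26% × 55% = 14.3%.
Via Cobalt → Pellion: 72% × 40% × 55% = 15.84%.
Via Larkspur → Pellion: 100% × 34% × 55% = 18.7%.
Total: 32.4% + 14.3% + 15.84% + 18.7% = 81.24%.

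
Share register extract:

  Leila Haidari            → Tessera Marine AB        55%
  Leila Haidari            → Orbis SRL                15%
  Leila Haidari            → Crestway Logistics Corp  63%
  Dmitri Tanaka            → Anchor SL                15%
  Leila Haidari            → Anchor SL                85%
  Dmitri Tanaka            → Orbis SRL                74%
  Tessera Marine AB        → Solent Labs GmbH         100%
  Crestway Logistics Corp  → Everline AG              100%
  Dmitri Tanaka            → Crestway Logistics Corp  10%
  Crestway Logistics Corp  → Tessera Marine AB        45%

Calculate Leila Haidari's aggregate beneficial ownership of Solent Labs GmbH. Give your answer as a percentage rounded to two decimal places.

Leila reaches Solent along 2 paths.
Via Tessera: 55% × 100% = 55%.
Via Crestway → Tessera: 63% × 45% × 100% = 28.35%.
Total: 55% + 28.35% = 83.35%.

83.35%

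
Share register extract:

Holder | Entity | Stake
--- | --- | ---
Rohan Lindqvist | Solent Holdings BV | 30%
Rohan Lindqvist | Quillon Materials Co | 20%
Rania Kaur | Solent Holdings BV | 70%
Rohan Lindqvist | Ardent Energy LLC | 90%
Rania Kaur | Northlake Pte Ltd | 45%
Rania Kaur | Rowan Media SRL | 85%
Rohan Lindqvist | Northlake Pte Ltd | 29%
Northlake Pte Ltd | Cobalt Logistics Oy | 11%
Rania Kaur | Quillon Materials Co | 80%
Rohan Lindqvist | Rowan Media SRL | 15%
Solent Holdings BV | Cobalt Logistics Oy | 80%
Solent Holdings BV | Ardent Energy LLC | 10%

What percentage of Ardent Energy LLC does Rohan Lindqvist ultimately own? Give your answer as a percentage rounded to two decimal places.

93.00%

Rohan reaches Ardent along 2 paths.
Direct stake: 90% = 90%.
Via Solent: 30% × 10% = 3%.
Total: 90% + 3% = 93%.
Rounded: 93.00%.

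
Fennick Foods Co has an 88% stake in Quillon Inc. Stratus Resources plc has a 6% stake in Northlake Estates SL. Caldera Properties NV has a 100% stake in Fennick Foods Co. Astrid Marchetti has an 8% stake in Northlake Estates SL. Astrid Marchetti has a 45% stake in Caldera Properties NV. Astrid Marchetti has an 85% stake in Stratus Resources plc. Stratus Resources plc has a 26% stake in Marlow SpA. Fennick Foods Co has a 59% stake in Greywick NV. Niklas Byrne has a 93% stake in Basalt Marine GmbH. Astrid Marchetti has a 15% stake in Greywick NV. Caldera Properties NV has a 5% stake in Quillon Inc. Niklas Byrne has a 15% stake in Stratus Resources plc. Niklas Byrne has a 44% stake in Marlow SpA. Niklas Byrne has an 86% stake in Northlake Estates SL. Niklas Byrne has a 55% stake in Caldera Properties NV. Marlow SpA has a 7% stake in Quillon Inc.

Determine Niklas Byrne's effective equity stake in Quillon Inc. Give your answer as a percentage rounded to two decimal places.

54.50%

Niklas reaches Quillon along 4 paths.
Via Caldera: 55% × 5% = 2.75%.
Via Stratus → Marlow: 15% × 26% × 7% = 0.273%.
Via Marlow: 44% × 7% = 3.08%.
Via Caldera → Fennick: 55% × 100% × 88% = 48.4%.
Total: 2.75% + 0.273% + 3.08% + 48.4% = 54.503%.
Rounded: 54.50%.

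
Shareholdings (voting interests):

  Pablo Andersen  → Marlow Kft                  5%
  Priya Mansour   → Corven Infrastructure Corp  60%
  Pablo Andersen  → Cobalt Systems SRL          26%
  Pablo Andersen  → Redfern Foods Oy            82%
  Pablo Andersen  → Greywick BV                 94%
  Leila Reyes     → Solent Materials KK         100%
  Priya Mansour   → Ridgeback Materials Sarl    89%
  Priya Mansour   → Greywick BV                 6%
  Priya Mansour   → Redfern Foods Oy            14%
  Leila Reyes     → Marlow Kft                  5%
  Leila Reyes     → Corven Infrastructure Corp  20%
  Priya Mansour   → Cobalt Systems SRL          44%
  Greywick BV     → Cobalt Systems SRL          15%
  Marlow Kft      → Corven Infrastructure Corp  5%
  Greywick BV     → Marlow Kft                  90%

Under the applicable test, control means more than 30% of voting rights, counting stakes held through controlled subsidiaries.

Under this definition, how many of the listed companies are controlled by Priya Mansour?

Priya holds 44% of Cobalt, so Priya controls Cobalt.
Priya holds 89% of Ridgeback, so Priya controls Ridgeback.
Priya holds 60% of Corven, so Priya controls Corven.
No other company's threshold is met.
Priya controls 3 companies.

3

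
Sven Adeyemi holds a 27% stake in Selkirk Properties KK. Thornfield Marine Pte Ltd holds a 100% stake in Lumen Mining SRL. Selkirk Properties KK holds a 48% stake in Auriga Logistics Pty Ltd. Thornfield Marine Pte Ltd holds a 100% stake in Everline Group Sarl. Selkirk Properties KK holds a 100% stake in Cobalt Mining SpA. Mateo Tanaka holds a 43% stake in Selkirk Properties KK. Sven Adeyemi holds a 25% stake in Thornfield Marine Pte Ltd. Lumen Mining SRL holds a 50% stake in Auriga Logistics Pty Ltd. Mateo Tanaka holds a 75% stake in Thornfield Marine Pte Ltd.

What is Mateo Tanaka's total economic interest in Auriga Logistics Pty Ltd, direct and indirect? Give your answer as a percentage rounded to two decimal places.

Mateo reaches Auriga along 2 paths.
Via Selkirk: 43% × 48% = 20.64%.
Via Thornfield → Lumen: 75% × 100% × 50% = 37.5%.
Total: 20.64% + 37.5% = 58.14%.

58.14%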